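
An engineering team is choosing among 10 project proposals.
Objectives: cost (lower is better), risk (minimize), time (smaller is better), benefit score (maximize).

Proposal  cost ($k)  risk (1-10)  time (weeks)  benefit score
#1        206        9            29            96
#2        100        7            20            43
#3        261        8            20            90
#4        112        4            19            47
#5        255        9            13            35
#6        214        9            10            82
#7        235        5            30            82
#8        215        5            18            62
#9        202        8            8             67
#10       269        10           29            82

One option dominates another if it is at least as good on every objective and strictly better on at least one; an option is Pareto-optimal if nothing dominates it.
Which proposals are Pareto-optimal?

#1, #2, #3, #4, #6, #7, #8, #9

#1: not dominated (best benefit score).
#2: not dominated (best cost).
#3: not dominated.
#4: not dominated (best risk).
#5: dominated by #6 (cost 214≤255, risk 9≤9, time 10≤13, benefit score 82≥35).
#6: not dominated.
#7: not dominated.
#8: not dominated.
#9: not dominated (best time).
#10: dominated by #1 (cost 206≤269, risk 9≤10, time 29≤29, benefit score 96≥82).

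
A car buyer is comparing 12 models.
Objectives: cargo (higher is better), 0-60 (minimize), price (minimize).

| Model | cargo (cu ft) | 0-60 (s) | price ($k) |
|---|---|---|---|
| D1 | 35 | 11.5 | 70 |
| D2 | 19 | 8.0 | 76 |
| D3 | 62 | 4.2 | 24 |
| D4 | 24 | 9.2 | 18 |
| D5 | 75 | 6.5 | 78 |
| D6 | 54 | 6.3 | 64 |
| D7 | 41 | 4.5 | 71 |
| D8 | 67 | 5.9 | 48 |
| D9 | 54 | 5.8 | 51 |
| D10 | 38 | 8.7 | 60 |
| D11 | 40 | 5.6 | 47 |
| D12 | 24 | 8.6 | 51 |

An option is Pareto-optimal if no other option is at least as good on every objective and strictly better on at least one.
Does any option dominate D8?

No

D1: worse on cargo (35 vs 67).
D2: worse on cargo (19 vs 67).
D3: worse on cargo (62 vs 67).
D4: worse on cargo (24 vs 67).
D5: worse on 0-60 (6.5 vs 5.9).
D6: worse on cargo (54 vs 67).
D7: worse on cargo (41 vs 67).
D9: worse on cargo (54 vs 67).
D10: worse on cargo (38 vs 67).
D11: worse on cargo (40 vs 67).
D12: worse on cargo (24 vs 67).
No option is at least as good as D8 on every objective and strictly better on one.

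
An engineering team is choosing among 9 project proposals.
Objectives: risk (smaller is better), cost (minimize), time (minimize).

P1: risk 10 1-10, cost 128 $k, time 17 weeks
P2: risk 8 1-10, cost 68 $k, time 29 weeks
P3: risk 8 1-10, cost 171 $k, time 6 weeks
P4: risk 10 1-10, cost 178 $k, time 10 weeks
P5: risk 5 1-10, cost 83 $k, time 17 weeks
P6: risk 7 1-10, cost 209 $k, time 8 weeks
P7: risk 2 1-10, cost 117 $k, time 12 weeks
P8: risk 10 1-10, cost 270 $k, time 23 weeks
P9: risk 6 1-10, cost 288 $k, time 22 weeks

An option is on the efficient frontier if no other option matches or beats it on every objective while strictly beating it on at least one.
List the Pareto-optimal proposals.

P2, P3, P5, P6, P7

P1: dominated by P5 (risk 5≤10, cost 83≤128, time 17≤17).
P2: not dominated (best cost).
P3: not dominated (best time).
P4: dominated by P3 (risk 8≤10, cost 171≤178, time 6≤10).
P5: not dominated.
P6: not dominated.
P7: not dominated (best risk).
P8: dominated by P1 (risk 10≤10, cost 128≤270, time 17≤23).
P9: dominated by P5 (risk 5≤6, cost 83≤288, time 17≤22).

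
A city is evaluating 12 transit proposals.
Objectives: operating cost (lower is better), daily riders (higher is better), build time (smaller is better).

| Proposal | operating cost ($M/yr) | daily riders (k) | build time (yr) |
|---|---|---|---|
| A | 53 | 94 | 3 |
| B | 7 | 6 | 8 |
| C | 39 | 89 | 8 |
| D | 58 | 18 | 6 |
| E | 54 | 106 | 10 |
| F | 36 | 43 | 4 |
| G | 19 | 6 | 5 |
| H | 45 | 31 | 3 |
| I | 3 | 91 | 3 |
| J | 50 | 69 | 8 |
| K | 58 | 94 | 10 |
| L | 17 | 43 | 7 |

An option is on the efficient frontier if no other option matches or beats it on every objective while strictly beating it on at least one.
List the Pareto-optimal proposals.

A: not dominated.
B: dominated by I (operating cost 3≤7, daily riders 91≥6, build time 3≤8).
C: dominated by I (operating cost 3≤39, daily riders 91≥89, build time 3≤8).
D: dominated by A (operating cost 53≤58, daily riders 94≥18, build time 3≤6).
E: not dominated (best daily riders).
F: dominated by I (operating cost 3≤36, daily riders 91≥43, build time 3≤4).
G: dominated by I (operating cost 3≤19, daily riders 91≥6, build time 3≤5).
H: dominated by I (operating cost 3≤45, daily riders 91≥31, build time 3≤3).
I: not dominated (best operating cost).
J: dominated by C (operating cost 39≤50, daily riders 89≥69, build time 8≤8).
K: dominated by A (operating cost 53≤58, daily riders 94≥94, build time 3≤10).
L: dominated by I (operating cost 3≤17, daily riders 91≥43, build time 3≤7).

A, E, I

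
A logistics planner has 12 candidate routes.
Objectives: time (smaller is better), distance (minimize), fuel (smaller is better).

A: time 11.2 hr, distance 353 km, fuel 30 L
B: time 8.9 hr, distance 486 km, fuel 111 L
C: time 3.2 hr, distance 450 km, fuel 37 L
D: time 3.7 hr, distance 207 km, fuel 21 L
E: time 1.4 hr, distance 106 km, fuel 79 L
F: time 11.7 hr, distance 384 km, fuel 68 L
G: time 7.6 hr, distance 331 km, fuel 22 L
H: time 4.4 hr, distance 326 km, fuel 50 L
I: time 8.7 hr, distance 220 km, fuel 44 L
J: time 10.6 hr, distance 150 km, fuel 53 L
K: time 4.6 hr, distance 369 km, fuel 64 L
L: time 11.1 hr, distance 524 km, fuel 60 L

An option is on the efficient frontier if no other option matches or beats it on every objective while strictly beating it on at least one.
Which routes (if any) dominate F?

A: time 11.2≤11.7, distance 353≤384, fuel 30≤68 — dominates F.
D: time 3.7≤11.7, distance 207≤384, fuel 21≤68 — dominates F.
G: time 7.6≤11.7, distance 331≤384, fuel 22≤68 — dominates F.
H: time 4.4≤11.7, distance 326≤384, fuel 50≤68 — dominates F.
I: time 8.7≤11.7, distance 220≤384, fuel 44≤68 — dominates F.
J: time 10.6≤11.7, distance 150≤384, fuel 53≤68 — dominates F.
K: time 4.6≤11.7, distance 369≤384, fuel 64≤68 — dominates F.
Others (B, C, E, L) are each worse than F on at least one objective.

A, D, G, H, I, J, K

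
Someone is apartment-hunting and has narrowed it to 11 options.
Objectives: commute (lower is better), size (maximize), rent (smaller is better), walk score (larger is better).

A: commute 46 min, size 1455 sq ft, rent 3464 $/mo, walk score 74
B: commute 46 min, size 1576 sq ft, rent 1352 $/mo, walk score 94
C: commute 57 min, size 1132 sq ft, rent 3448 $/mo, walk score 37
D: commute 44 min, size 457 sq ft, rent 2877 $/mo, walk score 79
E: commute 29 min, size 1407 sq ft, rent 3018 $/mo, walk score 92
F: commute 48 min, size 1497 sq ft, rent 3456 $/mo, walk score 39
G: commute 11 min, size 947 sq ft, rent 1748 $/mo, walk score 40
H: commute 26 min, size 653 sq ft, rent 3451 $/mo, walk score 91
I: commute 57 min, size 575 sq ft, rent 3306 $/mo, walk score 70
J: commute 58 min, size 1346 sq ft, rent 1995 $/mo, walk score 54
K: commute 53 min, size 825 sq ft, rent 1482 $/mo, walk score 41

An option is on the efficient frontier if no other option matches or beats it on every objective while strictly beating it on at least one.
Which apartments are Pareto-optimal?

A: dominated by B (commute 46≤46, size 1576≥1455, rent 1352≤3464, walk score 94≥74).
B: not dominated (best size).
C: dominated by B (commute 46≤57, size 1576≥1132, rent 1352≤3448, walk score 94≥37).
D: not dominated.
E: not dominated.
F: dominated by B (commute 46≤48, size 1576≥1497, rent 1352≤3456, walk score 94≥39).
G: not dominated (best commute).
H: not dominated.
I: dominated by B (commute 46≤57, size 1576≥575, rent 1352≤3306, walk score 94≥70).
J: dominated by B (commute 46≤58, size 1576≥1346, rent 1352≤1995, walk score 94≥54).
K: dominated by B (commute 46≤53, size 1576≥825, rent 1352≤1482, walk score 94≥41).

B, D, E, G, H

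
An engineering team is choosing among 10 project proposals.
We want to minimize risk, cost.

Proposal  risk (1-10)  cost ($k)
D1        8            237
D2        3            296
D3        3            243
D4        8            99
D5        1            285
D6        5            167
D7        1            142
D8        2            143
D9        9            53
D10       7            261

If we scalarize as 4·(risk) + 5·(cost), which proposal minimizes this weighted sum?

D1: 4·8 + 5·237 = 1217
D2: 4·3 + 5·296 = 1492
D3: 4·3 + 5·243 = 1227
D4: 4·8 + 5·99 = 527
D5: 4·1 + 5·285 = 1429
D6: 4·5 + 5·167 = 855
D7: 4·1 + 5·142 = 714
D8: 4·2 + 5·143 = 723
D9: 4·9 + 5·53 = 301
D10: 4·7 + 5·261 = 1333
Lowest: D9 at 301.

D9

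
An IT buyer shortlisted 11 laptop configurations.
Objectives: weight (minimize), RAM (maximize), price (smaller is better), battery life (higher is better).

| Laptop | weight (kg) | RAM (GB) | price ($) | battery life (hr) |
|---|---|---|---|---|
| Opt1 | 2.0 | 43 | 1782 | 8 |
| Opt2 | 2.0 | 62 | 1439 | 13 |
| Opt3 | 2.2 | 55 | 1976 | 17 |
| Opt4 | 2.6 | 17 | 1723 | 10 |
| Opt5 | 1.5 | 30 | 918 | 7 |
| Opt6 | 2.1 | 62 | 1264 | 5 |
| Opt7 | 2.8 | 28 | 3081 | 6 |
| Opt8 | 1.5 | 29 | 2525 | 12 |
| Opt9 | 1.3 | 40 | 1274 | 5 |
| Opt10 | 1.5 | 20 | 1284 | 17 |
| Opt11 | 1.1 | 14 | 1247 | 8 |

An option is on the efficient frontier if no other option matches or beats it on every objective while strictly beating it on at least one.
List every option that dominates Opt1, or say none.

Opt2

Opt2: weight 2.0≤2.0, RAM 62≥43, price 1439≤1782, battery life 13≥8 — dominates Opt1.
Others (Opt3, Opt4, Opt5, Opt6, Opt7, Opt8, Opt9, Opt10, Opt11) are each worse than Opt1 on at least one objective.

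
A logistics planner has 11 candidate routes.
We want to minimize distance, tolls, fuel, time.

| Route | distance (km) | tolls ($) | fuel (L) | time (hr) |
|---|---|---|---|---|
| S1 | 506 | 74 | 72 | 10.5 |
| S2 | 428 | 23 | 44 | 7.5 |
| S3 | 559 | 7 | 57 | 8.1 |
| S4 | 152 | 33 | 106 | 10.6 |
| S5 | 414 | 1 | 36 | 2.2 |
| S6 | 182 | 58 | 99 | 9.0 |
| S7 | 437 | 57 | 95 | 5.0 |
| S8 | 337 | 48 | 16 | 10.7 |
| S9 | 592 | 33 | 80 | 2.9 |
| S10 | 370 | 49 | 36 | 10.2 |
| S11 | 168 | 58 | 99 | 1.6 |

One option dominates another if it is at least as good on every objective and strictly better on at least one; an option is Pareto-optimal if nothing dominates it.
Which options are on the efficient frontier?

S4, S5, S8, S10, S11

S1: dominated by S2 (distance 428≤506, tolls 23≤74, fuel 44≤72, time 7.5≤10.5).
S2: dominated by S5 (distance 414≤428, tolls 1≤23, fuel 36≤44, time 2.2≤7.5).
S3: dominated by S5 (distance 414≤559, tolls 1≤7, fuel 36≤57, time 2.2≤8.1).
S4: not dominated (best distance).
S5: not dominated (best tolls).
S6: dominated by S11 (distance 168≤182, tolls 58≤58, fuel 99≤99, time 1.6≤9.0).
S7: dominated by S5 (distance 414≤437, tolls 1≤57, fuel 36≤95, time 2.2≤5.0).
S8: not dominated (best fuel).
S9: dominated by S5 (distance 414≤592, tolls 1≤33, fuel 36≤80, time 2.2≤2.9).
S10: not dominated.
S11: not dominated (best time).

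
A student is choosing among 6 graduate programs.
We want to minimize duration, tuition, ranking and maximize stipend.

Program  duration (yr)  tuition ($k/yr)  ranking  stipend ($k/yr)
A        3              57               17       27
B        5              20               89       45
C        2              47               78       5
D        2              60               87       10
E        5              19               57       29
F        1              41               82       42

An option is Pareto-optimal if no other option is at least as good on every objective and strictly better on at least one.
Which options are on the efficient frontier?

A: not dominated (best ranking).
B: not dominated (best stipend).
C: not dominated.
D: dominated by F (duration 1≤2, tuition 41≤60, ranking 82≤87, stipend 42≥10).
E: not dominated (best tuition).
F: not dominated (best duration).

A, B, C, E, F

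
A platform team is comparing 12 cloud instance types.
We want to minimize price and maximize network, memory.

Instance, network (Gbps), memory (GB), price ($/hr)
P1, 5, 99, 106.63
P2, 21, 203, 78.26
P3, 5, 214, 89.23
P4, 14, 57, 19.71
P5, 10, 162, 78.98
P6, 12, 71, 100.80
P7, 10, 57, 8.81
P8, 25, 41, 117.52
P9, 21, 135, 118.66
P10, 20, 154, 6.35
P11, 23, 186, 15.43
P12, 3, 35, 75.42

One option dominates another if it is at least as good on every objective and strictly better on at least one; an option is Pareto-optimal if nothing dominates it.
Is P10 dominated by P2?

No

P2 vs P10: P2 is worse on price (78.26 vs 6.35), so it does not dominate P10.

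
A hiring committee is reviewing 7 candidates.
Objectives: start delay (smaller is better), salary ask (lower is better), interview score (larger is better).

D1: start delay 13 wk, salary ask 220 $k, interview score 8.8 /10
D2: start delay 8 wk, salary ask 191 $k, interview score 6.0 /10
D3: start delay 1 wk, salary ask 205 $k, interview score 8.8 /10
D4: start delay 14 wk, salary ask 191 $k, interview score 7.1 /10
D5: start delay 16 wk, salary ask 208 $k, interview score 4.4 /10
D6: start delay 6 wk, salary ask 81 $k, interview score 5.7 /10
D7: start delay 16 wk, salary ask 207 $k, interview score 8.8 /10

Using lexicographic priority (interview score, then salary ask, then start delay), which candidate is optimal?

First maximize interview score: best is 8.8, kept {D1, D3, D7}.
Then minimize salary ask: best is 205, kept {D3}.

D3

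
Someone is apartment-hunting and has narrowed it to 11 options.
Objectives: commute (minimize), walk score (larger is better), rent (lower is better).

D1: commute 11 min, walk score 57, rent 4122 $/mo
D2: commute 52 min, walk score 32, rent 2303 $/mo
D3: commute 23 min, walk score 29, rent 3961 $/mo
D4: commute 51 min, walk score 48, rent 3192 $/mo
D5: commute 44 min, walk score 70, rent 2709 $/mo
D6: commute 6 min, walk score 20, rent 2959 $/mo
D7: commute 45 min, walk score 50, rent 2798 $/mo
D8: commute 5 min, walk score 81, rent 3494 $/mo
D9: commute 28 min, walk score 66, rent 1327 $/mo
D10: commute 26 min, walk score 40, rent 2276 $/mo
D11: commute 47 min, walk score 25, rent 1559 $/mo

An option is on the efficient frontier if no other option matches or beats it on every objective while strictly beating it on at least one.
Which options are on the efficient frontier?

D1: dominated by D8 (commute 5≤11, walk score 81≥57, rent 3494≤4122).
D2: dominated by D9 (commute 28≤52, walk score 66≥32, rent 1327≤2303).
D3: dominated by D8 (commute 5≤23, walk score 81≥29, rent 3494≤3961).
D4: dominated by D5 (commute 44≤51, walk score 70≥48, rent 2709≤3192).
D5: not dominated.
D6: not dominated.
D7: dominated by D5 (commute 44≤45, walk score 70≥50, rent 2709≤2798).
D8: not dominated (best commute).
D9: not dominated (best rent).
D10: not dominated.
D11: dominated by D9 (commute 28≤47, walk score 66≥25, rent 1327≤1559).

D5, D6, D8, D9, D10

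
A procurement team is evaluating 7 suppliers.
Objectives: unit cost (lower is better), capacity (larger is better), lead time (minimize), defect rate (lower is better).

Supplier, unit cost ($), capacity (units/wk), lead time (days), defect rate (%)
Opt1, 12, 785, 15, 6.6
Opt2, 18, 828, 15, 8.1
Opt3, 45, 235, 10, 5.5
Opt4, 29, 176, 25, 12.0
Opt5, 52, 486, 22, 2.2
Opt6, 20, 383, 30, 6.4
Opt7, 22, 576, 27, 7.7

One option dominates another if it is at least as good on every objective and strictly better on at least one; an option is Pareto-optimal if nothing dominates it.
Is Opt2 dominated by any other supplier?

No

Opt1: worse on capacity (785 vs 828).
Opt3: worse on unit cost (45 vs 18).
Opt4: worse on unit cost (29 vs 18).
Opt5: worse on unit cost (52 vs 18).
Opt6: worse on unit cost (20 vs 18).
Opt7: worse on unit cost (22 vs 18).
No option is at least as good as Opt2 on every objective and strictly better on one.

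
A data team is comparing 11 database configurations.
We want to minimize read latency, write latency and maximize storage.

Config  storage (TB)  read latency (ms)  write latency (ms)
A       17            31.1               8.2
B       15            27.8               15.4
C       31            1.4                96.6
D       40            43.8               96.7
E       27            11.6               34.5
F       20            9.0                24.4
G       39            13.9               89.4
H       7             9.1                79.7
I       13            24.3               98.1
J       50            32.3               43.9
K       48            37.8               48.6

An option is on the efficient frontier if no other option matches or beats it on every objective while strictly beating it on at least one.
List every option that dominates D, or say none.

J, K

J: storage 50≥40, read latency 32.3≤43.8, write latency 43.9≤96.7 — dominates D.
K: storage 48≥40, read latency 37.8≤43.8, write latency 48.6≤96.7 — dominates D.
Others (A, B, C, E, F, G, H, I) are each worse than D on at least one objective.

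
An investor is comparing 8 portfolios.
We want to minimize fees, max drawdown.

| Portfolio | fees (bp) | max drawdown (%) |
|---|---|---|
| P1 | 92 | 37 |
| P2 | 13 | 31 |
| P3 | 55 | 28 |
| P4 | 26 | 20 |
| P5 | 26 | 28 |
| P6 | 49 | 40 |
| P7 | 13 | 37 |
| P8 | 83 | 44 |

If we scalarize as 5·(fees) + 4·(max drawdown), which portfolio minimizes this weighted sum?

P2

P1: 5·92 + 4·37 = 608
P2: 5·13 + 4·31 = 189
P3: 5·55 + 4·28 = 387
P4: 5·26 + 4·20 = 210
P5: 5·26 + 4·28 = 242
P6: 5·49 + 4·40 = 405
P7: 5·13 + 4·37 = 213
P8: 5·83 + 4·44 = 591
Lowest: P2 at 189.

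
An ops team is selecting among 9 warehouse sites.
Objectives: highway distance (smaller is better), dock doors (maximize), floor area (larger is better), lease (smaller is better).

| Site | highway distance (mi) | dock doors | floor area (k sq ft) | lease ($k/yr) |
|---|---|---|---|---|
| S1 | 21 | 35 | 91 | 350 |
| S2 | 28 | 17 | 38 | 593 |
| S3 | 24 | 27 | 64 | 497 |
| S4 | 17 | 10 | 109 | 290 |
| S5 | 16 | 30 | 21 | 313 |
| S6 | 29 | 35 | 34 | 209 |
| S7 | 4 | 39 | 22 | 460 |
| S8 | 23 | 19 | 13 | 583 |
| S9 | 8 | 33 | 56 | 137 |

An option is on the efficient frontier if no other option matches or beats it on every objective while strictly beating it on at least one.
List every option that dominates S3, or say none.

S1: highway distance 21≤24, dock doors 35≥27, floor area 91≥64, lease 350≤497 — dominates S3.
Others (S2, S4, S5, S6, S7, S8, S9) are each worse than S3 on at least one objective.

S1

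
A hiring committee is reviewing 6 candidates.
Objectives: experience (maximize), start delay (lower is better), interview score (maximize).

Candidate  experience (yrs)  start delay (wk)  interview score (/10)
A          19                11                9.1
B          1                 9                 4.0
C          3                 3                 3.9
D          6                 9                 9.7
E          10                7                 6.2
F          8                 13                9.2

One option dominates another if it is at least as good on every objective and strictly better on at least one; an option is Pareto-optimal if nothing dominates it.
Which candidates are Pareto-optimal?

A, C, D, E, F

A: not dominated (best experience).
B: dominated by D (experience 6≥1, start delay 9≤9, interview score 9.7≥4.0).
C: not dominated (best start delay).
D: not dominated (best interview score).
E: not dominated.
F: not dominated.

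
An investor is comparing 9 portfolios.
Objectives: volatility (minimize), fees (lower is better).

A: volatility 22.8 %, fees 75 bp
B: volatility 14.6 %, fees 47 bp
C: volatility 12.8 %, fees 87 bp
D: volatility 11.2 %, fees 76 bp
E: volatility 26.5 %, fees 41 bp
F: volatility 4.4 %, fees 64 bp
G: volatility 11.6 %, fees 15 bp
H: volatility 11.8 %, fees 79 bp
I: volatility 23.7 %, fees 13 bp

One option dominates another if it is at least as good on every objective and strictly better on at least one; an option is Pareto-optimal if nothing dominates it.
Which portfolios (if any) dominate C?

D, F, G, H

D: volatility 11.2≤12.8, fees 76≤87 — dominates C.
F: volatility 4.4≤12.8, fees 64≤87 — dominates C.
G: volatility 11.6≤12.8, fees 15≤87 — dominates C.
H: volatility 11.8≤12.8, fees 79≤87 — dominates C.
Others (A, B, E, I) are each worse than C on at least one objective.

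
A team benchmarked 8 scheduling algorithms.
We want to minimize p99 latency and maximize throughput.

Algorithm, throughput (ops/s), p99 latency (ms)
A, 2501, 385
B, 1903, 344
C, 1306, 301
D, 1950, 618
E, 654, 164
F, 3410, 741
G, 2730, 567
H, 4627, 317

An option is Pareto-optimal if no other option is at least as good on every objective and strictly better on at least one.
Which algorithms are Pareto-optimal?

A: dominated by H (throughput 4627≥2501, p99 latency 317≤385).
B: dominated by H (throughput 4627≥1903, p99 latency 317≤344).
C: not dominated.
D: dominated by A (throughput 2501≥1950, p99 latency 385≤618).
E: not dominated (best p99 latency).
F: dominated by H (throughput 4627≥3410, p99 latency 317≤741).
G: dominated by H (throughput 4627≥2730, p99 latency 317≤567).
H: not dominated (best throughput).

C, E, H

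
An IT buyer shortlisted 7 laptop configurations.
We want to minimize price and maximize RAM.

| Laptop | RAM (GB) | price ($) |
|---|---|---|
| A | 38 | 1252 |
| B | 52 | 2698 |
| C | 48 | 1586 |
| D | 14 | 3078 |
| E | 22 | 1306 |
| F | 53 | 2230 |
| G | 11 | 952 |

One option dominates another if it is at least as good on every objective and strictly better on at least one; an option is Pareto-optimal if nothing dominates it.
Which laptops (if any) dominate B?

F

F: RAM 53≥52, price 2230≤2698 — dominates B.
Others (A, C, D, E, G) are each worse than B on at least one objective.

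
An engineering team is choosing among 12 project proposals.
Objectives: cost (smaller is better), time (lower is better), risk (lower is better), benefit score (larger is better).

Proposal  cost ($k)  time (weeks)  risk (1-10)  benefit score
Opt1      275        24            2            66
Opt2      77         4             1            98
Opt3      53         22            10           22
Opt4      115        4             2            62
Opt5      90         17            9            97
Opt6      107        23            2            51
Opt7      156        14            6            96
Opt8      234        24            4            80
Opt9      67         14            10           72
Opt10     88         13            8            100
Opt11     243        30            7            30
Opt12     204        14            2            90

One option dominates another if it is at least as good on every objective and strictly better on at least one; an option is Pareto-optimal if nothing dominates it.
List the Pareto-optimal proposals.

Opt1: dominated by Opt2 (cost 77≤275, time 4≤24, risk 1≤2, benefit score 98≥66).
Opt2: not dominated (best risk).
Opt3: not dominated (best cost).
Opt4: dominated by Opt2 (cost 77≤115, time 4≤4, risk 1≤2, benefit score 98≥62).
Opt5: dominated by Opt2 (cost 77≤90, time 4≤17, risk 1≤9, benefit score 98≥97).
Opt6: dominated by Opt2 (cost 77≤107, time 4≤23, risk 1≤2, benefit score 98≥51).
Opt7: dominated by Opt2 (cost 77≤156, time 4≤14, risk 1≤6, benefit score 98≥96).
Opt8: dominated by Opt2 (cost 77≤234, time 4≤24, risk 1≤4, benefit score 98≥80).
Opt9: not dominated.
Opt10: not dominated (best benefit score).
Opt11: dominated by Opt2 (cost 77≤243, time 4≤30, risk 1≤7, benefit score 98≥30).
Opt12: dominated by Opt2 (cost 77≤204, time 4≤14, risk 1≤2, benefit score 98≥90).

Opt2, Opt3, Opt9, Opt10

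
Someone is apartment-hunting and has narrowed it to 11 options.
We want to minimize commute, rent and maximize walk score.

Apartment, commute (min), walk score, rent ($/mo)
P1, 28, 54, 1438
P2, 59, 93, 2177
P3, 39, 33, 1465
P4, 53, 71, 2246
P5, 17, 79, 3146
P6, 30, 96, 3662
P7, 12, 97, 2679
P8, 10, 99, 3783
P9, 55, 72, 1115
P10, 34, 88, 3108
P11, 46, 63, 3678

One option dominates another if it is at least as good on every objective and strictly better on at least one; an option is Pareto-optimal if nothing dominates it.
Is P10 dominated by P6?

P6 vs P10: P6 is worse on rent (3662 vs 3108), so it does not dominate P10.

No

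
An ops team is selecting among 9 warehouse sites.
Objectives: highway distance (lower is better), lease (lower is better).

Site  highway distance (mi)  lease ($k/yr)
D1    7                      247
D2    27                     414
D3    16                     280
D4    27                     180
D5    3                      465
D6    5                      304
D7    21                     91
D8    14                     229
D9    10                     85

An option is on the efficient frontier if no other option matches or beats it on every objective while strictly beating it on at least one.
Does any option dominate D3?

D1 vs D3: highway distance 7≤16, lease 247≤280 — D1 is at least as good on every objective and strictly better on at least one, so D1 dominates D3.

Yes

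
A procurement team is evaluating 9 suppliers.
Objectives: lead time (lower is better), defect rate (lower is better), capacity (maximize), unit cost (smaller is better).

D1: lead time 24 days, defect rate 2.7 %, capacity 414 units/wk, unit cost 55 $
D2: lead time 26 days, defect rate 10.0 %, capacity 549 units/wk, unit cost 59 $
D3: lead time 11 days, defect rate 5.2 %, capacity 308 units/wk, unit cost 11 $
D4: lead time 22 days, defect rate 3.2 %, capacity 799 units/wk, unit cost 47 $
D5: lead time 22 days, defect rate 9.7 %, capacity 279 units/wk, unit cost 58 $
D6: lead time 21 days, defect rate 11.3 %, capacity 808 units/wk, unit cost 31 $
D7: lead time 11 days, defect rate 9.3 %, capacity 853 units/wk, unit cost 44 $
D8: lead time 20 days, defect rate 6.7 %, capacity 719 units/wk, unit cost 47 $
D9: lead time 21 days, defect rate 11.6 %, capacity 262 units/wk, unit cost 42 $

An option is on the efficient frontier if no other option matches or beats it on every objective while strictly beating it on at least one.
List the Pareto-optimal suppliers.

D1, D3, D4, D6, D7, D8

D1: not dominated (best defect rate).
D2: dominated by D4 (lead time 22≤26, defect rate 3.2≤10.0, capacity 799≥549, unit cost 47≤59).
D3: not dominated (best unit cost).
D4: not dominated.
D5: dominated by D3 (lead time 11≤22, defect rate 5.2≤9.7, capacity 308≥279, unit cost 11≤58).
D6: not dominated.
D7: not dominated (best capacity).
D8: not dominated.
D9: dominated by D3 (lead time 11≤21, defect rate 5.2≤11.6, capacity 308≥262, unit cost 11≤42).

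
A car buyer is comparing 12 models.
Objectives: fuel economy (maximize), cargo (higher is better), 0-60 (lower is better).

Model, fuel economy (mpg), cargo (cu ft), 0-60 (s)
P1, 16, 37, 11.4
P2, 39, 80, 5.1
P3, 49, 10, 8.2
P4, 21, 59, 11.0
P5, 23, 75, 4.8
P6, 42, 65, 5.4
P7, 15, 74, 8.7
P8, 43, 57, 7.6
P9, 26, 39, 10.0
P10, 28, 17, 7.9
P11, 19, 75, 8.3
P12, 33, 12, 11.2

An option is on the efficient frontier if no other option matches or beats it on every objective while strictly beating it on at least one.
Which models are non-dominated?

P1: dominated by P2 (fuel economy 39≥16, cargo 80≥37, 0-60 5.1≤11.4).
P2: not dominated (best cargo).
P3: not dominated (best fuel economy).
P4: dominated by P2 (fuel economy 39≥21, cargo 80≥59, 0-60 5.1≤11.0).
P5: not dominated (best 0-60).
P6: not dominated.
P7: dominated by P2 (fuel economy 39≥15, cargo 80≥74, 0-60 5.1≤8.7).
P8: not dominated.
P9: dominated by P2 (fuel economy 39≥26, cargo 80≥39, 0-60 5.1≤10.0).
P10: dominated by P2 (fuel economy 39≥28, cargo 80≥17, 0-60 5.1≤7.9).
P11: dominated by P2 (fuel economy 39≥19, cargo 80≥75, 0-60 5.1≤8.3).
P12: dominated by P2 (fuel economy 39≥33, cargo 80≥12, 0-60 5.1≤11.2).

P2, P3, P5, P6, P8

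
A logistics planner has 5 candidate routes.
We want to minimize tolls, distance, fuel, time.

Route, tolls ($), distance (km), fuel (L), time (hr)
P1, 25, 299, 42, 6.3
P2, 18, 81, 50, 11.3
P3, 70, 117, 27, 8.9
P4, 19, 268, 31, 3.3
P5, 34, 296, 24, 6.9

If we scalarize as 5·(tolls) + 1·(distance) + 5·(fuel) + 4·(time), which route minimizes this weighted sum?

P1: 5·25 + 1·299 + 5·42 + 4·6.3 = 659.2
P2: 5·18 + 1·81 + 5·50 + 4·11.3 = 466.2
P3: 5·70 + 1·117 + 5·27 + 4·8.9 = 637.6
P4: 5·19 + 1·268 + 5·31 + 4·3.3 = 531.2
P5: 5·34 + 1·296 + 5·24 + 4·6.9 = 613.6
Lowest: P2 at 466.2.

P2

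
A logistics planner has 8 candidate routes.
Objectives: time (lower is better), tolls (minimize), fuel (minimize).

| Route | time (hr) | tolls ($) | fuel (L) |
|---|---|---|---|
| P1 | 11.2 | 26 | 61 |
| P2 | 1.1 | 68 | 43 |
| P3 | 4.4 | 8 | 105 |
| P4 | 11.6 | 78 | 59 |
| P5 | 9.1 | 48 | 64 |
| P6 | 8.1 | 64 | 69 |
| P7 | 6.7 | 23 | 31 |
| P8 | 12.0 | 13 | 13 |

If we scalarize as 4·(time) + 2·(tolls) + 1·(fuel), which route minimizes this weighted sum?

P8

P1: 4·11.2 + 2·26 + 1·61 = 157.8
P2: 4·1.1 + 2·68 + 1·43 = 183.4
P3: 4·4.4 + 2·8 + 1·105 = 138.6
P4: 4·11.6 + 2·78 + 1·59 = 261.4
P5: 4·9.1 + 2·48 + 1·64 = 196.4
P6: 4·8.1 + 2·64 + 1·69 = 229.4
P7: 4·6.7 + 2·23 + 1·31 = 103.8
P8: 4·12.0 + 2·13 + 1·13 = 87.0
Lowest: P8 at 87.0.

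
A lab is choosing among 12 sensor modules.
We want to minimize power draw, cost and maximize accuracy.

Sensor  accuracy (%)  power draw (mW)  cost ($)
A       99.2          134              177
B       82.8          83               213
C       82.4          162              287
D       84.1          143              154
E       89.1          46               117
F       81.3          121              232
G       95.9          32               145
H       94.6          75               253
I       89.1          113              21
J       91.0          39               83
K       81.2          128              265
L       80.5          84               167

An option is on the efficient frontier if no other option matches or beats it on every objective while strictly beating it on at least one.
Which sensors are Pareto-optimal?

A, G, I, J

A: not dominated (best accuracy).
B: dominated by E (accuracy 89.1≥82.8, power draw 46≤83, cost 117≤213).
C: dominated by A (accuracy 99.2≥82.4, power draw 134≤162, cost 177≤287).
D: dominated by E (accuracy 89.1≥84.1, power draw 46≤143, cost 117≤154).
E: dominated by J (accuracy 91.0≥89.1, power draw 39≤46, cost 83≤117).
F: dominated by B (accuracy 82.8≥81.3, power draw 83≤121, cost 213≤232).
G: not dominated (best power draw).
H: dominated by G (accuracy 95.9≥94.6, power draw 32≤75, cost 145≤253).
I: not dominated (best cost).
J: not dominated.
K: dominated by B (accuracy 82.8≥81.2, power draw 83≤128, cost 213≤265).
L: dominated by E (accuracy 89.1≥80.5, power draw 46≤84, cost 117≤167).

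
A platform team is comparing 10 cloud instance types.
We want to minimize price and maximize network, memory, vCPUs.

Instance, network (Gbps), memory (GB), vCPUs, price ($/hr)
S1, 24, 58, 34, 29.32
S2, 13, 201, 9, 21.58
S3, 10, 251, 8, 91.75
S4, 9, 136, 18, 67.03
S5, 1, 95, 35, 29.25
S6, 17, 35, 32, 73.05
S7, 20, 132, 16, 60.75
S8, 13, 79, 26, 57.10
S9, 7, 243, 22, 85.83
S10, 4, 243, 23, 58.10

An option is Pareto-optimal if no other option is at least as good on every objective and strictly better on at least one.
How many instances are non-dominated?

S1: not dominated (best network).
S2: not dominated (best price).
S3: not dominated (best memory).
S4: not dominated.
S5: not dominated (best vCPUs).
S6: dominated by S1 (network 24≥17, memory 58≥35, vCPUs 34≥32, price 29.32≤73.05).
S7: not dominated.
S8: not dominated.
S9: not dominated.
S10: not dominated.
Pareto-optimal: S1, S2, S3, S4, S5, S7, S8, S9, S10 → 9.

9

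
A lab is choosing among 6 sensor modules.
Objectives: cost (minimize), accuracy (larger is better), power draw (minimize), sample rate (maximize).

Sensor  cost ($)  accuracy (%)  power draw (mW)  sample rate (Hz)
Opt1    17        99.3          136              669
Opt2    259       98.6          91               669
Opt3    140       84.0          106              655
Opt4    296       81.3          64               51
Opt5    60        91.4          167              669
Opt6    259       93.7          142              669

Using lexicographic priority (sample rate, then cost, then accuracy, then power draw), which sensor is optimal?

First maximize sample rate: best is 669, kept {Opt1, Opt2, Opt5, Opt6}.
Then minimize cost: best is 17, kept {Opt1}.

Opt1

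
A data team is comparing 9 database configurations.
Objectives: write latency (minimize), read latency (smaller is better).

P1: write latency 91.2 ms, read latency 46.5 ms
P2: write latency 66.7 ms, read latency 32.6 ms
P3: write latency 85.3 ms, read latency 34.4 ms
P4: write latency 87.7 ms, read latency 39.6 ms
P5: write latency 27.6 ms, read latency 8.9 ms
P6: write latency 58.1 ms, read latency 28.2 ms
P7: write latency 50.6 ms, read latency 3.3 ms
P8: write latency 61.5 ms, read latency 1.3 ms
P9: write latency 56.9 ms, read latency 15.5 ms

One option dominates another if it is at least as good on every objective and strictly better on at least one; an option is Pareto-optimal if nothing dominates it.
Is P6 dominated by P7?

P7 vs P6: write latency 50.6≤58.1, read latency 3.3≤28.2 — P7 is at least as good on every objective with at least one strict improvement.

Yes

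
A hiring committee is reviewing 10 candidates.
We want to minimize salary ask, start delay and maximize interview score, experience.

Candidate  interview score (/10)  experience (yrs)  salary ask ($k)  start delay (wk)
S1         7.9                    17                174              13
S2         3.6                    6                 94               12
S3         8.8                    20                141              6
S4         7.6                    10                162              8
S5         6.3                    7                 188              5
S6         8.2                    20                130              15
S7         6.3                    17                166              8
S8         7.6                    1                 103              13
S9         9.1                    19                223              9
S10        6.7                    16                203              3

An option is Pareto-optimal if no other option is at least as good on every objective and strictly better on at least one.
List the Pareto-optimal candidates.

S2, S3, S5, S6, S8, S9, S10

S1: dominated by S3 (interview score 8.8≥7.9, experience 20≥17, salary ask 141≤174, start delay 6≤13).
S2: not dominated (best salary ask).
S3: not dominated.
S4: dominated by S3 (interview score 8.8≥7.6, experience 20≥10, salary ask 141≤162, start delay 6≤8).
S5: not dominated.
S6: not dominated.
S7: dominated by S3 (interview score 8.8≥6.3, experience 20≥17, salary ask 141≤166, start delay 6≤8).
S8: not dominated.
S9: not dominated (best interview score).
S10: not dominated (best start delay).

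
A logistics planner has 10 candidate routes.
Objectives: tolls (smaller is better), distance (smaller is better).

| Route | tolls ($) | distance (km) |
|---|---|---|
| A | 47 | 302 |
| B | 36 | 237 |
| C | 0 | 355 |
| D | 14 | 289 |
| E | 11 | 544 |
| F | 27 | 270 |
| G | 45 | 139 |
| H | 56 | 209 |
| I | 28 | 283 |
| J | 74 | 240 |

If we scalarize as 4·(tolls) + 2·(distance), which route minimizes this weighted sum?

G

A: 4·47 + 2·302 = 792
B: 4·36 + 2·237 = 618
C: 4·0 + 2·355 = 710
D: 4·14 + 2·289 = 634
E: 4·11 + 2·544 = 1132
F: 4·27 + 2·270 = 648
G: 4·45 + 2·139 = 458
H: 4·56 + 2·209 = 642
I: 4·28 + 2·283 = 678
J: 4·74 + 2·240 = 776
Lowest: G at 458.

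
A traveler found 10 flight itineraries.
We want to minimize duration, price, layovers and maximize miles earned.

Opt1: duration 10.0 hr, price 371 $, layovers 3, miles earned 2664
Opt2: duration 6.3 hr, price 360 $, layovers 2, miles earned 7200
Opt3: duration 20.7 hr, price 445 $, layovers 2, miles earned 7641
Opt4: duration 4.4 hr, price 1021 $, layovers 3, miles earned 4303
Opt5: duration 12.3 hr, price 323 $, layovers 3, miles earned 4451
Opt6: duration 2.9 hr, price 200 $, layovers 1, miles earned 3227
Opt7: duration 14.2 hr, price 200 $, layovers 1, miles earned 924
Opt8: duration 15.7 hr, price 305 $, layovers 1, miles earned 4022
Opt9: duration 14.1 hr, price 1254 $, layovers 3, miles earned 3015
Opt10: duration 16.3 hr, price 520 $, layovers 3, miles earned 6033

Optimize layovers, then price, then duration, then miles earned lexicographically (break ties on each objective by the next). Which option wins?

Opt6

First minimize layovers: best is 1, kept {Opt6, Opt7, Opt8}.
Then minimize price: best is 200, kept {Opt6, Opt7}.
Then minimize duration: best is 2.9, kept {Opt6}.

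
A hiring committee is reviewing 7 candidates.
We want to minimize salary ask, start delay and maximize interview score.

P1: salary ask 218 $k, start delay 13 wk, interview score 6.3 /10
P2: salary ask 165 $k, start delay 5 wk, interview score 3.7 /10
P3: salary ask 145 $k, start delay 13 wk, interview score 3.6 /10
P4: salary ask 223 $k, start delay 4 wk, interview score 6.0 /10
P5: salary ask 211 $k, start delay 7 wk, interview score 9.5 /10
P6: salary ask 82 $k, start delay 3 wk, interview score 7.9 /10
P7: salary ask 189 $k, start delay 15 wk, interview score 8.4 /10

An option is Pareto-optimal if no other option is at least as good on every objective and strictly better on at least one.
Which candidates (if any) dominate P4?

P6

P6: salary ask 82≤223, start delay 3≤4, interview score 7.9≥6.0 — dominates P4.
Others (P1, P2, P3, P5, P7) are each worse than P4 on at least one objective.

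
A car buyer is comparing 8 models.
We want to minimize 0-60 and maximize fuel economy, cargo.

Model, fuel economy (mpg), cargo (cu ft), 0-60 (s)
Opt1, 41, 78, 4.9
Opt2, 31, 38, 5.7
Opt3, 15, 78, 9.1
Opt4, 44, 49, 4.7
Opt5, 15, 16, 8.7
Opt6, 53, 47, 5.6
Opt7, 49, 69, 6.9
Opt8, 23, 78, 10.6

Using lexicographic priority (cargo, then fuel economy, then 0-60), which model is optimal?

Opt1

First maximize cargo: best is 78, kept {Opt1, Opt3, Opt8}.
Then maximize fuel economy: best is 41, kept {Opt1}.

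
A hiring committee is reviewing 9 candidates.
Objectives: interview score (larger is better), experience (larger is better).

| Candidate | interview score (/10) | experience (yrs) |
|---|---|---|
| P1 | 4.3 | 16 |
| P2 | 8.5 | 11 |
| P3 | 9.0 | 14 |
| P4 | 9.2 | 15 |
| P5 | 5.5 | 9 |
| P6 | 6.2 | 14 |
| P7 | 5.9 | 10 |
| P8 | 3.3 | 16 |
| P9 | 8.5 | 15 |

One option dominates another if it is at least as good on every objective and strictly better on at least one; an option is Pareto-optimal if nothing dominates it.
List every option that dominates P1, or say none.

P2: worse on experience (11 vs 16).
P3: worse on experience (14 vs 16).
P4: worse on experience (15 vs 16).
P5: worse on experience (9 vs 16).
P6: worse on experience (14 vs 16).
P7: worse on experience (10 vs 16).
P8: worse on interview score (3.3 vs 4.3).
P9: worse on experience (15 vs 16).
No option dominates P1.

none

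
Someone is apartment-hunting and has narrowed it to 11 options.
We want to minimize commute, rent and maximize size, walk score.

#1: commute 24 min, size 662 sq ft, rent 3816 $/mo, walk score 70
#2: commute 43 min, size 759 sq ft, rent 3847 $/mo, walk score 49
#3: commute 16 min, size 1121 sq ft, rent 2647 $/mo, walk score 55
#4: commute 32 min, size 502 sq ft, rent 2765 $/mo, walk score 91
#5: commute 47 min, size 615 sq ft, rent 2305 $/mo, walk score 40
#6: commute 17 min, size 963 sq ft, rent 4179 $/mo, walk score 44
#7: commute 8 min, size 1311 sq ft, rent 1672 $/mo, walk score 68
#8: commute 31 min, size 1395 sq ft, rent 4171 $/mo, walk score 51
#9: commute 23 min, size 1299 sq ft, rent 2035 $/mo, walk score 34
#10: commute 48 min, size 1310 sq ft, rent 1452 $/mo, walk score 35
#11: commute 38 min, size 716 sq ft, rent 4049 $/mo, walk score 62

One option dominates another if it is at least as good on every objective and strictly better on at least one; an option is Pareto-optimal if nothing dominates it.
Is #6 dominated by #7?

Yes

#7 vs #6: commute 8≤17, size 1311≥963, rent 1672≤4179, walk score 68≥44 — #7 is at least as good on every objective with at least one strict improvement.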